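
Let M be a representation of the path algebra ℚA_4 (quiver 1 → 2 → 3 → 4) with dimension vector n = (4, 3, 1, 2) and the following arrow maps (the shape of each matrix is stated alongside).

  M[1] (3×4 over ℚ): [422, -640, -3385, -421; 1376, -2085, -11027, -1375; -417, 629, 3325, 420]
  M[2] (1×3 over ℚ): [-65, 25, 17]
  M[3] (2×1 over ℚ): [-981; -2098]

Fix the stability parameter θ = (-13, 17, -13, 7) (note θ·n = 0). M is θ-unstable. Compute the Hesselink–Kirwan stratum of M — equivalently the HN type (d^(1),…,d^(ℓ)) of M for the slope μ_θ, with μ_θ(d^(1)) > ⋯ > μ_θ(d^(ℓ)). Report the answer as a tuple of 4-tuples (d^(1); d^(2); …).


Interval decomposition of M: I[1,1], I[1,2]^2, I[1,4], I[4,4].
HN type (ℓ=4): μ^(1)=17; μ^(2)=7; μ^(3)=2; μ^(4)=-13

((0, 2, 0, 0); (0, 0, 0, 2); (0, 1, 1, 0); (4, 0, 0, 0))


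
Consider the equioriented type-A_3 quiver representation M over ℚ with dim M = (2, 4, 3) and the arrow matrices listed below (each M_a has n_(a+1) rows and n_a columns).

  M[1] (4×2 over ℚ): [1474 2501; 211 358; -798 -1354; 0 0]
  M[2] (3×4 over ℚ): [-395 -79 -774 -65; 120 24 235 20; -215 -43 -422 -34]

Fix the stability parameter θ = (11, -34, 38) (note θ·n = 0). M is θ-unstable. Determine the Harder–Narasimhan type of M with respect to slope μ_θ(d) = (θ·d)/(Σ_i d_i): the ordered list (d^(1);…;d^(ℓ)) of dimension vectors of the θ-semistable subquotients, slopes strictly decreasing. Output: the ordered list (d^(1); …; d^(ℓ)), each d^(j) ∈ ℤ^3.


Interval decomposition of M: I[1,2], I[1,3], I[2,3]^2.
HN type (ℓ=3): μ^(1)=38; μ^(2)=-23/2; μ^(3)=-34

((0, 0, 3); (2, 2, 0); (0, 2, 0))


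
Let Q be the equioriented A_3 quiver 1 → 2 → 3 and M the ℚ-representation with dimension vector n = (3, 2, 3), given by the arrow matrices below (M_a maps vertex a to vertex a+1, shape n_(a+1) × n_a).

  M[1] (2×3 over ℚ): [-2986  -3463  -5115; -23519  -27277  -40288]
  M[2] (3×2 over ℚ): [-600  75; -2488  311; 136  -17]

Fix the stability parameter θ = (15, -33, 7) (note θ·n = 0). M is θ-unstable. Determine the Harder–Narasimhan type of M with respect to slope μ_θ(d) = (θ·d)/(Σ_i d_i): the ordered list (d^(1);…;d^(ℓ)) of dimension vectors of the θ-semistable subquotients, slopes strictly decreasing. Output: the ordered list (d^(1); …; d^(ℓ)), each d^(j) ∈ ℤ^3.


Barcode: M ≅ I[1,1], I[1,2], I[1,3], I[3,3]^2. HN layers by μ_θ (3 steps, strictly decreasing):
  μ^(1)=15; μ^(2)=7; μ^(3)=-9

((1, 0, 0); (0, 0, 3); (2, 2, 0))


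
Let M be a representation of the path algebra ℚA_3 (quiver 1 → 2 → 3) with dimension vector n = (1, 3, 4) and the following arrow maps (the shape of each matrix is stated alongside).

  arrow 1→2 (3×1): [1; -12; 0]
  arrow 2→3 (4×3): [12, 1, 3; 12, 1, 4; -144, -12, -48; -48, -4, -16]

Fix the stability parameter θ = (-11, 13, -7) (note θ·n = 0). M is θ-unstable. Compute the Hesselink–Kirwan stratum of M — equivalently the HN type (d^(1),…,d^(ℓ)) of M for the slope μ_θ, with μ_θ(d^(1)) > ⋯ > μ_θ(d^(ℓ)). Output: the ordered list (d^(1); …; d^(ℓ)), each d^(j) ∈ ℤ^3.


Interval decomposition of M: I[1,2], I[2,3]^2, I[3,3]^2.
HN type (ℓ=4): μ^(1)=13; μ^(2)=3; μ^(3)=-7; μ^(4)=-11

((0, 1, 0); (0, 2, 2); (0, 0, 2); (1, 0, 0))


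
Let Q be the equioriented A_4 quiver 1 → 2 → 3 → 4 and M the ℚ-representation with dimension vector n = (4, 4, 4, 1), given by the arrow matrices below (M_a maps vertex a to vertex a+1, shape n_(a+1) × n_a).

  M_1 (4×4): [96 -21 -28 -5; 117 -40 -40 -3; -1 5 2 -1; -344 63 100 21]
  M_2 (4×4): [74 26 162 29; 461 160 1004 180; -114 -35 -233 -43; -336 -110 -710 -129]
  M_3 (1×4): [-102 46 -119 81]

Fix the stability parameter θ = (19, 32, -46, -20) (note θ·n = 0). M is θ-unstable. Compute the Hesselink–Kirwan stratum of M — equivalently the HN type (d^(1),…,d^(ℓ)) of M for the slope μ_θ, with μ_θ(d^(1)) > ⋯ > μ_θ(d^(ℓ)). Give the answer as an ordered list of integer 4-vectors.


Interval decomposition of M: I[1,2], I[1,3]^2, I[1,4], I[3,3].
HN type (ℓ=5): μ^(1)=32; μ^(2)=19; μ^(3)=5/3; μ^(4)=-15/4; μ^(5)=-46

((0, 1, 0, 0); (1, 0, 0, 0); (2, 2, 2, 0); (1, 1, 1, 1); (0, 0, 1, 0))


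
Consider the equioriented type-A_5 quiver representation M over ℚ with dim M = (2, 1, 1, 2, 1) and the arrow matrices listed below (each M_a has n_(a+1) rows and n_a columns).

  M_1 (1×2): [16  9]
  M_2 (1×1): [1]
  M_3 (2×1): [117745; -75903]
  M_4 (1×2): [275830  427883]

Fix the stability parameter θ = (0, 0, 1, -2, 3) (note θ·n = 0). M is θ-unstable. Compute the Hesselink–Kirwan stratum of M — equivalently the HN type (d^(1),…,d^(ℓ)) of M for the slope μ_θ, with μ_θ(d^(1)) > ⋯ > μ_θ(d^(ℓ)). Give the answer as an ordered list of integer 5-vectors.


Interval decomposition of M: I[1,1], I[1,5], I[4,4].
HN type (ℓ=4): μ^(1)=3; μ^(2)=0; μ^(3)=-1/4; μ^(4)=-2

((0, 0, 0, 0, 1); (1, 0, 0, 0, 0); (1, 1, 1, 1, 0); (0, 0, 0, 1, 0))


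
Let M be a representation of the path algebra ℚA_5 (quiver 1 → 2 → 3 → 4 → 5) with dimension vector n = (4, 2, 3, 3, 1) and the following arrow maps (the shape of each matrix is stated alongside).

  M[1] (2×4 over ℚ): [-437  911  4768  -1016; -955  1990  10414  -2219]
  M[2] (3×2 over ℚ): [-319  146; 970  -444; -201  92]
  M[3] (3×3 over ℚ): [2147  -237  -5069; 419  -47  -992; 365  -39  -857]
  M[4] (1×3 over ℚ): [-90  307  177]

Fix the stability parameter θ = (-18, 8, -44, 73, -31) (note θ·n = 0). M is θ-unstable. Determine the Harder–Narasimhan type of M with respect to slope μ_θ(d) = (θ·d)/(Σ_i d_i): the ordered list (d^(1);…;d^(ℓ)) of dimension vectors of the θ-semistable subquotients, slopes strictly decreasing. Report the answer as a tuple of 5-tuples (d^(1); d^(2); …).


Barcode: M ≅ I[1,1]^2, I[1,4], I[1,5], I[3,3], I[4,4]. HN layers by μ_θ (4 steps, strictly decreasing):
  μ^(1)=73; μ^(2)=21; μ^(3)=-18; μ^(4)=-44

((0, 0, 0, 2, 0); (0, 0, 0, 1, 1); (4, 2, 2, 0, 0); (0, 0, 1, 0, 0))


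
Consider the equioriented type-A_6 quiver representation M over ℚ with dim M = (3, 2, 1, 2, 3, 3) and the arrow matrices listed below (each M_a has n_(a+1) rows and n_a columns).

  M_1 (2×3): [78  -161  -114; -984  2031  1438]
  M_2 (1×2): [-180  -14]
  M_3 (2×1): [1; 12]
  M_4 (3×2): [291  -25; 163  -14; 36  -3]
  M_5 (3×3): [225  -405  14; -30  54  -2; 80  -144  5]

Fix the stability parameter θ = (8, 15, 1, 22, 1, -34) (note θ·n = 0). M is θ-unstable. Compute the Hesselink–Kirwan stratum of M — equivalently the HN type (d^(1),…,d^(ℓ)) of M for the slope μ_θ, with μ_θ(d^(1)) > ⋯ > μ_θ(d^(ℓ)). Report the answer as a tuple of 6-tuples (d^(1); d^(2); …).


Interval decomposition of M: I[1,1], I[1,2], I[1,5], I[4,6], I[5,6], I[6,6].
HN type (ℓ=6): μ^(1)=15; μ^(2)=23/2; μ^(3)=8; μ^(4)=-11/3; μ^(5)=-33/2; μ^(6)=-34

((0, 1, 0, 0, 0, 0); (0, 0, 0, 1, 1, 0); (3, 1, 1, 0, 0, 0); (0, 0, 0, 1, 1, 1); (0, 0, 0, 0, 1, 1); (0, 0, 0, 0, 0, 1))


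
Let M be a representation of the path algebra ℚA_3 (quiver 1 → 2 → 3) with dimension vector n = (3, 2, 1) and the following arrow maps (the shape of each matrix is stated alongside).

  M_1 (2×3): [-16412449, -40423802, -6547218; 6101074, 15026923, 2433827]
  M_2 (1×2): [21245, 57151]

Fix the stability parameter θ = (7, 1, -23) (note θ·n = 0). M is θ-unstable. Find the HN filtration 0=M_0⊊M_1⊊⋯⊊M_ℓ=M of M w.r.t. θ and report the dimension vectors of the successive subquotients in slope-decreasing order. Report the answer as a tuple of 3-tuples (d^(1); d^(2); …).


Barcode: M ≅ I[1,1], I[1,2], I[1,3]. HN layers by μ_θ (3 steps, strictly decreasing):
  μ^(1)=7; μ^(2)=4; μ^(3)=-5

((1, 0, 0); (1, 1, 0); (1, 1, 1))


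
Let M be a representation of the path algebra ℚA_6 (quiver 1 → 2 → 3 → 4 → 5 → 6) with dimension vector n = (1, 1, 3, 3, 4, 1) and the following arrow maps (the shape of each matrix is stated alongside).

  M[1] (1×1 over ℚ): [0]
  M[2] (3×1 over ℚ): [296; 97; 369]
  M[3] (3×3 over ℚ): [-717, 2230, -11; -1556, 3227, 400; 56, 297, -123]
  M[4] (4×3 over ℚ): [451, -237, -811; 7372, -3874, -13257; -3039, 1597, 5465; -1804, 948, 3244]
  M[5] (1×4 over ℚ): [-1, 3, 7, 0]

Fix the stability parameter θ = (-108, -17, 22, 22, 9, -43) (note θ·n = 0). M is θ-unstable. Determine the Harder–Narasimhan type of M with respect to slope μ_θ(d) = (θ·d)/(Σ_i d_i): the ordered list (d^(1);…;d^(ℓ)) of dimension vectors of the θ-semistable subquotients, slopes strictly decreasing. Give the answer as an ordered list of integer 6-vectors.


Via rank(M_{q-1}∘⋯∘M_p): M ≅ I[1,1], I[2,4], I[3,5], I[3,6], I[5,5]^2.
μ_θ-semistable layers: μ^(1)=22; μ^(2)=53/3; μ^(3)=9; μ^(4)=5/2; μ^(5)=-17; μ^(6)=-108

((0, 0, 1, 1, 0, 0); (0, 0, 1, 1, 1, 0); (0, 0, 0, 0, 2, 0); (0, 0, 1, 1, 1, 1); (0, 1, 0, 0, 0, 0); (1, 0, 0, 0, 0, 0))


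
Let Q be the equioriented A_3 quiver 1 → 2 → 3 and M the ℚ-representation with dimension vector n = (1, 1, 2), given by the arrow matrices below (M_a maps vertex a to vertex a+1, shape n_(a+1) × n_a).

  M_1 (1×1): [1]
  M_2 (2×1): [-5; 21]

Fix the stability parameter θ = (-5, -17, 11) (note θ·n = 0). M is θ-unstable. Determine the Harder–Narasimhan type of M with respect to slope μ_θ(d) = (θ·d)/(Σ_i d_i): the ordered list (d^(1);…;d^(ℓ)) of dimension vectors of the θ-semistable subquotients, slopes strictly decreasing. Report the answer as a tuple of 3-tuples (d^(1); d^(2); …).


Interval decomposition of M: I[1,3], I[3,3].
HN type (ℓ=2): μ^(1)=11; μ^(2)=-11

((0, 0, 2); (1, 1, 0))


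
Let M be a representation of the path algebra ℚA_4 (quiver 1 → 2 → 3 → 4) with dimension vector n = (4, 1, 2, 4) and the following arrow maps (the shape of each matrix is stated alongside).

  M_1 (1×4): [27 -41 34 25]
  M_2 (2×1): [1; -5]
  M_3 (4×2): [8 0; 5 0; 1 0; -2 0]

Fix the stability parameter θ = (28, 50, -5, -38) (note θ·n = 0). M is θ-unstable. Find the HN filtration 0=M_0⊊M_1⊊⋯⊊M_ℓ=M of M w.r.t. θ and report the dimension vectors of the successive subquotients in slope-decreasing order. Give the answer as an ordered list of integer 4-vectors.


Barcode: M ≅ I[1,1]^3, I[1,4], I[3,3], I[4,4]^3. HN layers by μ_θ (4 steps, strictly decreasing):
  μ^(1)=28; μ^(2)=35/4; μ^(3)=-5; μ^(4)=-38

((3, 0, 0, 0); (1, 1, 1, 1); (0, 0, 1, 0); (0, 0, 0, 3))


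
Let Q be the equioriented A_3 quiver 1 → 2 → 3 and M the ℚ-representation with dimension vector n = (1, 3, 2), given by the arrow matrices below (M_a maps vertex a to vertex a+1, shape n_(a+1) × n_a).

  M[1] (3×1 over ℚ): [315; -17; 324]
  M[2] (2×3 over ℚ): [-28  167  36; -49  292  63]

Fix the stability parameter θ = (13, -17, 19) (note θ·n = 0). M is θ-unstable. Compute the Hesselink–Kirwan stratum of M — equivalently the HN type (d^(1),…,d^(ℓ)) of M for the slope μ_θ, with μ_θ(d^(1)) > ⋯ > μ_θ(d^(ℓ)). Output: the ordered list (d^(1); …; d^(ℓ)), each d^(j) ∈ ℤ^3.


Interval decomposition of M: I[1,3], I[2,2], I[2,3].
HN type (ℓ=3): μ^(1)=19; μ^(2)=-2; μ^(3)=-17

((0, 0, 2); (1, 1, 0); (0, 2, 0))


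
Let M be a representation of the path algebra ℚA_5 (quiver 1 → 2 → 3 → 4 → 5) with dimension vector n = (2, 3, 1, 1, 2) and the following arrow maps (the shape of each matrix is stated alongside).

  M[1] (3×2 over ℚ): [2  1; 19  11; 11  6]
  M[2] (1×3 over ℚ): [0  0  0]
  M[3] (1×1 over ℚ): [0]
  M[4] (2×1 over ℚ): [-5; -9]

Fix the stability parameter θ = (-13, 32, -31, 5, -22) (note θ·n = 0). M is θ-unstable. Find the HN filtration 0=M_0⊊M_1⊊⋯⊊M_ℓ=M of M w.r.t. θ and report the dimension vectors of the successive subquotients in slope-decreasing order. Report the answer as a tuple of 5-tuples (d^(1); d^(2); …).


Interval decomposition of M: I[1,2]^2, I[2,2], I[3,3], I[4,5], I[5,5].
HN type (ℓ=5): μ^(1)=32; μ^(2)=-17/2; μ^(3)=-13; μ^(4)=-22; μ^(5)=-31

((0, 3, 0, 0, 0); (0, 0, 0, 1, 1); (2, 0, 0, 0, 0); (0, 0, 0, 0, 1); (0, 0, 1, 0, 0))


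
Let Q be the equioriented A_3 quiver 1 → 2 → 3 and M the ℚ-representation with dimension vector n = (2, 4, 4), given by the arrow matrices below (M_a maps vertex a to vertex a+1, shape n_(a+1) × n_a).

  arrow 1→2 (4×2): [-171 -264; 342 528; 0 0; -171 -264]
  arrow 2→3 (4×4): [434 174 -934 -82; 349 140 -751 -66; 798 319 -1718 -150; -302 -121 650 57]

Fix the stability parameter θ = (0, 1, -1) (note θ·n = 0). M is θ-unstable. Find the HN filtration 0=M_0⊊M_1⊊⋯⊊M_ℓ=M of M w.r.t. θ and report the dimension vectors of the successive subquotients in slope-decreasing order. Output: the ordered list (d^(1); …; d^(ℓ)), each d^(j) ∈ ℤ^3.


Interval decomposition of M: I[1,1], I[1,3], I[2,2], I[2,3]^2, I[3,3].
HN type (ℓ=3): μ^(1)=1; μ^(2)=0; μ^(3)=-1

((0, 1, 0); (2, 3, 3); (0, 0, 1))


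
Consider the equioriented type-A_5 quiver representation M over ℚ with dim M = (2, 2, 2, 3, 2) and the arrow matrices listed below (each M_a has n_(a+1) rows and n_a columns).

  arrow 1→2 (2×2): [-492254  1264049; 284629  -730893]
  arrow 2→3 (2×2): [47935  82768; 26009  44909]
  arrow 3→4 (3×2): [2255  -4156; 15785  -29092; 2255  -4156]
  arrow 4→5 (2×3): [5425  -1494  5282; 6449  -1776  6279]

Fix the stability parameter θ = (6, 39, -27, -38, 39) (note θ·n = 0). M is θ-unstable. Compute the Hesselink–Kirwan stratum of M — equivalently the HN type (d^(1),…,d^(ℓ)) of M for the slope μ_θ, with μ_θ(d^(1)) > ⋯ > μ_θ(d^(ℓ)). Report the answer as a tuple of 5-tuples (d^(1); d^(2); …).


Interval decomposition of M: I[1,3], I[1,5], I[4,4], I[4,5].
HN type (ℓ=4): μ^(1)=39; μ^(2)=6; μ^(3)=-5; μ^(4)=-38

((0, 0, 0, 0, 2); (1, 1, 1, 0, 0); (1, 1, 1, 1, 0); (0, 0, 0, 2, 0))


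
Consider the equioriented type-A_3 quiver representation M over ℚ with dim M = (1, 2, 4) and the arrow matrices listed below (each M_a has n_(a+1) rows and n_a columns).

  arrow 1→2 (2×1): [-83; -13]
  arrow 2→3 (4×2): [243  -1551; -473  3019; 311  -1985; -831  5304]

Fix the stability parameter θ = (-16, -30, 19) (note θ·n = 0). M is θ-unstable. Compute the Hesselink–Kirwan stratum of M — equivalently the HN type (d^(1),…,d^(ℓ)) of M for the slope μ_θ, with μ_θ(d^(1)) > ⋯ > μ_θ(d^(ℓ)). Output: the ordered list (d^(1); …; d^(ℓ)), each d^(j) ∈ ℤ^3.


Barcode: M ≅ I[1,3], I[2,3], I[3,3]^2. HN layers by μ_θ (3 steps, strictly decreasing):
  μ^(1)=19; μ^(2)=-23; μ^(3)=-30

((0, 0, 4); (1, 1, 0); (0, 1, 0))


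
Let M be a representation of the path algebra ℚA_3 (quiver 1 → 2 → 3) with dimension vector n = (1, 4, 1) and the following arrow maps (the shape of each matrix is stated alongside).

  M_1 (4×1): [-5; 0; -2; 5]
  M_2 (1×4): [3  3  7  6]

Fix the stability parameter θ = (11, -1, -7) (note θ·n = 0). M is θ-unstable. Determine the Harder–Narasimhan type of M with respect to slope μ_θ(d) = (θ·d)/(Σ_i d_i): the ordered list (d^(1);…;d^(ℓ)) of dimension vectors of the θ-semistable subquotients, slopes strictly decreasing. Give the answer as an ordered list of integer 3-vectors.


Barcode: M ≅ I[1,3], I[2,2]^3. HN layers by μ_θ (2 steps, strictly decreasing):
  μ^(1)=1; μ^(2)=-1

((1, 1, 1); (0, 3, 0))


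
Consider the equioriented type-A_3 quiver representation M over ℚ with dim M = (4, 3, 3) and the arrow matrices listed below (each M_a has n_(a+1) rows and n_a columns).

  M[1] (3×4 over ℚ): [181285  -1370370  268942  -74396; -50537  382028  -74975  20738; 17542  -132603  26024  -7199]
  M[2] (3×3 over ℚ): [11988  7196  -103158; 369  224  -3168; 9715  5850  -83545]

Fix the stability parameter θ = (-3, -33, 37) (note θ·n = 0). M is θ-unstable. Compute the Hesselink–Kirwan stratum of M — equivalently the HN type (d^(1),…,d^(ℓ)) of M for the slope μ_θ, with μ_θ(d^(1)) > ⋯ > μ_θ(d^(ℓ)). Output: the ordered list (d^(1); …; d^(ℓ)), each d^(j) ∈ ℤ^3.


Interval decomposition of M: I[1,1], I[1,2], I[1,3]^2, I[3,3].
HN type (ℓ=3): μ^(1)=37; μ^(2)=-3; μ^(3)=-18

((0, 0, 3); (1, 0, 0); (3, 3, 0))


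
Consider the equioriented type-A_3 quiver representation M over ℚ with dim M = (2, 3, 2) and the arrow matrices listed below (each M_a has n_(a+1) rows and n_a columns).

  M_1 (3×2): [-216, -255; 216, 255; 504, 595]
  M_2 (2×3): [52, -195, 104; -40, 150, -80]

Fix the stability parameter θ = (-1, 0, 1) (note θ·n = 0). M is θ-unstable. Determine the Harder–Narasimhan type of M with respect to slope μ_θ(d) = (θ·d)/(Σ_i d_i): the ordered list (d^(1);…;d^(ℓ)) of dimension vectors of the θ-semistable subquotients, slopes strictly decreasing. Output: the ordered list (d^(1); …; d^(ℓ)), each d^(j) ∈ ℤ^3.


Via rank(M_{q-1}∘⋯∘M_p): M ≅ I[1,1], I[1,3], I[2,2]^2, I[3,3].
μ_θ-semistable layers: μ^(1)=1; μ^(2)=0; μ^(3)=-1

((0, 0, 2); (0, 3, 0); (2, 0, 0))


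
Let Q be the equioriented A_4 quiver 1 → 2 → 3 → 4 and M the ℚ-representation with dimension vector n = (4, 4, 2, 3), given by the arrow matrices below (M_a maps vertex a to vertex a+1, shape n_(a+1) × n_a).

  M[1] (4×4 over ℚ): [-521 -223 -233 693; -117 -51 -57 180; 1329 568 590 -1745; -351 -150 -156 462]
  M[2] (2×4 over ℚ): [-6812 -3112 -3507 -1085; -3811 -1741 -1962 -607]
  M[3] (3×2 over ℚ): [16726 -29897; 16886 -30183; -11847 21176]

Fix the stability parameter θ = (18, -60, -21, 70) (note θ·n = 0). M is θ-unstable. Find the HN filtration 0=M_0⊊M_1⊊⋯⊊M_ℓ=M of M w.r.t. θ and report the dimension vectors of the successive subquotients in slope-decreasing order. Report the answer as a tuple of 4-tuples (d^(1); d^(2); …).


Barcode: M ≅ I[1,1], I[1,2], I[1,4]^2, I[2,2], I[4,4]. HN layers by μ_θ (4 steps, strictly decreasing):
  μ^(1)=70; μ^(2)=18; μ^(3)=-21; μ^(4)=-60

((0, 0, 0, 3); (1, 0, 0, 0); (3, 3, 2, 0); (0, 1, 0, 0))


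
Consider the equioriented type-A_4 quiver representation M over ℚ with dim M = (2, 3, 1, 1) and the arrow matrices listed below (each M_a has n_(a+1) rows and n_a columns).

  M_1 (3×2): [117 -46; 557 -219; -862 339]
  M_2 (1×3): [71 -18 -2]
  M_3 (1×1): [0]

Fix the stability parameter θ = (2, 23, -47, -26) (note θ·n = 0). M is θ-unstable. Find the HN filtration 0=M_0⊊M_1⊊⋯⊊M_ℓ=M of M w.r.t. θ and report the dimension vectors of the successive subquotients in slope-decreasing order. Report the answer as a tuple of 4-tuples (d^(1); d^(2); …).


Via rank(M_{q-1}∘⋯∘M_p): M ≅ I[1,2], I[1,3], I[2,2], I[4,4].
μ_θ-semistable layers: μ^(1)=23; μ^(2)=2; μ^(3)=-22/3; μ^(4)=-26

((0, 2, 0, 0); (1, 0, 0, 0); (1, 1, 1, 0); (0, 0, 0, 1))


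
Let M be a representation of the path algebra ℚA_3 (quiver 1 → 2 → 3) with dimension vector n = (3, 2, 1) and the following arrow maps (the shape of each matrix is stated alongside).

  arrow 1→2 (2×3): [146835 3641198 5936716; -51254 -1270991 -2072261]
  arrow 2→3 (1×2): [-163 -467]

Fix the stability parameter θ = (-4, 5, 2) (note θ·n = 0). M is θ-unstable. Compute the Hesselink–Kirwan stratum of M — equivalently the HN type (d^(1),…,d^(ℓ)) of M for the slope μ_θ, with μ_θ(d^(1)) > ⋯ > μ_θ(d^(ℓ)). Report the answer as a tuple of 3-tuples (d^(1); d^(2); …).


Interval decomposition of M: I[1,1], I[1,2], I[1,3].
HN type (ℓ=3): μ^(1)=5; μ^(2)=7/2; μ^(3)=-4

((0, 1, 0); (0, 1, 1); (3, 0, 0))


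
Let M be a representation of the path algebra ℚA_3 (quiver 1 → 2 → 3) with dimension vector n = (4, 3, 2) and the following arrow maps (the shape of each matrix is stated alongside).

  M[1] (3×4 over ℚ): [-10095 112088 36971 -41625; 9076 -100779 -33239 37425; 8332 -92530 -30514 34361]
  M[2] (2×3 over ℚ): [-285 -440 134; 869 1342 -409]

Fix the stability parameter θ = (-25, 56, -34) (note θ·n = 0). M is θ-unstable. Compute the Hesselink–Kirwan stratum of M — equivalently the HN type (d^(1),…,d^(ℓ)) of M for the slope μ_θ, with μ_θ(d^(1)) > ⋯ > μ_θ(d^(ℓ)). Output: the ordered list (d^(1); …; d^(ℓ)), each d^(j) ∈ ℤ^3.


Barcode: M ≅ I[1,1], I[1,2], I[1,3]^2. HN layers by μ_θ (3 steps, strictly decreasing):
  μ^(1)=56; μ^(2)=11; μ^(3)=-25

((0, 1, 0); (0, 2, 2); (4, 0, 0))


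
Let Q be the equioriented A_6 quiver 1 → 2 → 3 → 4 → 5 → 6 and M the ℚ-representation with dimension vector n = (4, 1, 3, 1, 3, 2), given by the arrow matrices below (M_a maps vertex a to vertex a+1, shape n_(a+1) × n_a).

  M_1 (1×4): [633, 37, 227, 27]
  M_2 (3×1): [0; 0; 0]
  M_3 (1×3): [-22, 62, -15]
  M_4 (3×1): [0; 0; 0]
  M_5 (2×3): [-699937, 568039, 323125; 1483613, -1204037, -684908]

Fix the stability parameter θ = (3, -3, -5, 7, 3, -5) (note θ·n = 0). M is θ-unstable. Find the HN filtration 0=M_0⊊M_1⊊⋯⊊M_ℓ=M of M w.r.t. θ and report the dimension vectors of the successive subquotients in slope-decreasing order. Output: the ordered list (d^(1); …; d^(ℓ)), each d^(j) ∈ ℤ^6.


Barcode: M ≅ I[1,1]^3, I[1,2], I[3,3]^2, I[3,4], I[5,5], I[5,6]^2. HN layers by μ_θ (5 steps, strictly decreasing):
  μ^(1)=7; μ^(2)=3; μ^(3)=0; μ^(4)=-1; μ^(5)=-5

((0, 0, 0, 1, 0, 0); (3, 0, 0, 0, 1, 0); (1, 1, 0, 0, 0, 0); (0, 0, 0, 0, 2, 2); (0, 0, 3, 0, 0, 0))


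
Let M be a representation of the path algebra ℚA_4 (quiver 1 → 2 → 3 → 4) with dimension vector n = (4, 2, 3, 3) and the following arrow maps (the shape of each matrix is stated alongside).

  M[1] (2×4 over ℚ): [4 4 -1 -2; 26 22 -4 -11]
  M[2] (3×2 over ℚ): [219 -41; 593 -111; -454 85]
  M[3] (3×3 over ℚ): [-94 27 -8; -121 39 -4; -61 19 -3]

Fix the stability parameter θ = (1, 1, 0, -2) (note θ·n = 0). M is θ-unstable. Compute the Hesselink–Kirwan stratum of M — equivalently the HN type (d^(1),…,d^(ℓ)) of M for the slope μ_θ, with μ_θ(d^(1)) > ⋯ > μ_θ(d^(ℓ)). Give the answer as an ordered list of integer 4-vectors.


Barcode: M ≅ I[1,1]^2, I[1,4]^2, I[3,4]. HN layers by μ_θ (3 steps, strictly decreasing):
  μ^(1)=1; μ^(2)=0; μ^(3)=-1

((2, 0, 0, 0); (2, 2, 2, 2); (0, 0, 1, 1))


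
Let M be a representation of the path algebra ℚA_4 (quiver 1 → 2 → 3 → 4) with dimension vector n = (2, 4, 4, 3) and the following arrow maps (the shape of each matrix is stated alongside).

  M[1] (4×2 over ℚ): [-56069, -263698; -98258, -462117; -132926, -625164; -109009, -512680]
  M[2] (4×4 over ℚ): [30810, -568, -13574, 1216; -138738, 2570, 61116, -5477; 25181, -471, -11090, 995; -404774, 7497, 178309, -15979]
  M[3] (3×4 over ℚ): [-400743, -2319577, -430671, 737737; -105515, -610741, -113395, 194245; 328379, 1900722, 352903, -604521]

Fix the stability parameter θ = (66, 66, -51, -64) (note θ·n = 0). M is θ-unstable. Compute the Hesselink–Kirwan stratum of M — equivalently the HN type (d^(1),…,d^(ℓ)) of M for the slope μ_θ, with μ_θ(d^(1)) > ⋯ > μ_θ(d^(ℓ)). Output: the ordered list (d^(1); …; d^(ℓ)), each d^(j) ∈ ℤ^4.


Via rank(M_{q-1}∘⋯∘M_p): M ≅ I[1,4]^2, I[2,3]^2, I[4,4].
μ_θ-semistable layers: μ^(1)=15/2; μ^(2)=17/4; μ^(3)=-64

((0, 2, 2, 0); (2, 2, 2, 2); (0, 0, 0, 1))


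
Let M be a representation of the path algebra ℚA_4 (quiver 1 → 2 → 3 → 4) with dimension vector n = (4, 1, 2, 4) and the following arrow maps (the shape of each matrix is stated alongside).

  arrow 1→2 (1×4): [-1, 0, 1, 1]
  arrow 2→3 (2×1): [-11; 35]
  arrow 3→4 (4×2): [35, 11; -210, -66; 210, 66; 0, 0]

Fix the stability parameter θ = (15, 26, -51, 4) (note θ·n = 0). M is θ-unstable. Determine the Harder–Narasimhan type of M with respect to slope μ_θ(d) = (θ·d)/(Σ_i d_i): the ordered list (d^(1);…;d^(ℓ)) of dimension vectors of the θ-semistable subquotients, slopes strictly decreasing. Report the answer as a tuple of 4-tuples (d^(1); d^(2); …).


Interval decomposition of M: I[1,1]^3, I[1,3], I[3,4], I[4,4]^3.
HN type (ℓ=4): μ^(1)=15; μ^(2)=4; μ^(3)=-10/3; μ^(4)=-51

((3, 0, 0, 0); (0, 0, 0, 4); (1, 1, 1, 0); (0, 0, 1, 0))


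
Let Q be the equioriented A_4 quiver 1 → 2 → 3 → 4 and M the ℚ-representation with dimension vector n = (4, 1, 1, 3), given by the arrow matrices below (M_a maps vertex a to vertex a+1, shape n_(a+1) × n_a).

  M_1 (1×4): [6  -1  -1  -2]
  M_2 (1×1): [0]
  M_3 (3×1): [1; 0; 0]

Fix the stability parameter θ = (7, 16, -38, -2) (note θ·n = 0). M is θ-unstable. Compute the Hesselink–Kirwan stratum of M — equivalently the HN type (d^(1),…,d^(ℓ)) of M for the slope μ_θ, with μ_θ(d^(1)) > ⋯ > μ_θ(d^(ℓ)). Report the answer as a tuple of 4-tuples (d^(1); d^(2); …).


Via rank(M_{q-1}∘⋯∘M_p): M ≅ I[1,1]^3, I[1,2], I[3,4], I[4,4]^2.
μ_θ-semistable layers: μ^(1)=16; μ^(2)=7; μ^(3)=-2; μ^(4)=-38

((0, 1, 0, 0); (4, 0, 0, 0); (0, 0, 0, 3); (0, 0, 1, 0))


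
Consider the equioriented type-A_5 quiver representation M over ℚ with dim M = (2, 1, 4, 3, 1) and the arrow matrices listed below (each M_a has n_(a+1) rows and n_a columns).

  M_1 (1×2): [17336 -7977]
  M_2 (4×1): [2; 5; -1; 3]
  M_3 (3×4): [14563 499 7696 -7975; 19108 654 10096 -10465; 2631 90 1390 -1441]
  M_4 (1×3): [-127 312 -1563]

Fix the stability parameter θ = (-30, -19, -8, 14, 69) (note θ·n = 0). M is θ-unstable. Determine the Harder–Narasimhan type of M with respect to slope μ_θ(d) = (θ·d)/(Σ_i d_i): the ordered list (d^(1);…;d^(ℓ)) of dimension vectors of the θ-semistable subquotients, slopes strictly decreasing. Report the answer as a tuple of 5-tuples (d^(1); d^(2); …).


Interval decomposition of M: I[1,1], I[1,5], I[3,3], I[3,4]^2.
HN type (ℓ=5): μ^(1)=69; μ^(2)=14; μ^(3)=-8; μ^(4)=-19; μ^(5)=-30

((0, 0, 0, 0, 1); (0, 0, 0, 3, 0); (0, 0, 4, 0, 0); (0, 1, 0, 0, 0); (2, 0, 0, 0, 0))


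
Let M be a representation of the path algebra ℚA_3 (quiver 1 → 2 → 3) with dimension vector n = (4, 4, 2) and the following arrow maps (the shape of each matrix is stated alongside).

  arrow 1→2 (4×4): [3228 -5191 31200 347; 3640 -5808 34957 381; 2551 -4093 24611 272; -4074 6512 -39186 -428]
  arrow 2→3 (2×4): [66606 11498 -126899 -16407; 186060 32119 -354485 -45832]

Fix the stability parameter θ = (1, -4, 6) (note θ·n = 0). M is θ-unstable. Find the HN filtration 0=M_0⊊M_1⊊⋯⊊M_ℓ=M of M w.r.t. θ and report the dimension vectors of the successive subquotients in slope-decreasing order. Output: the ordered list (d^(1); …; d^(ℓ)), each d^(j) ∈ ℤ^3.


Barcode: M ≅ I[1,2]^2, I[1,3]^2. HN layers by μ_θ (2 steps, strictly decreasing):
  μ^(1)=6; μ^(2)=-3/2

((0, 0, 2); (4, 4, 0))


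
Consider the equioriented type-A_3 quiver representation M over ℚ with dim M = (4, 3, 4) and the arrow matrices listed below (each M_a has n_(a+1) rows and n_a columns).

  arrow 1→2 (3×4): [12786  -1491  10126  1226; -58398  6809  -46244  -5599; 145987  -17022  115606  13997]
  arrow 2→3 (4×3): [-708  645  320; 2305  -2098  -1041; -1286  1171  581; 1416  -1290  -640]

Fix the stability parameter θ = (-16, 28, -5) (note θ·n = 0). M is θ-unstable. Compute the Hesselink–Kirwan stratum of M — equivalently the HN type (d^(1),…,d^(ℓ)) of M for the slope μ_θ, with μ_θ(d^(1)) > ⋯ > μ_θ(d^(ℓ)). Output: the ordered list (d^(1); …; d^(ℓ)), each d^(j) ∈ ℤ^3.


Via rank(M_{q-1}∘⋯∘M_p): M ≅ I[1,1], I[1,3]^3, I[3,3].
μ_θ-semistable layers: μ^(1)=23/2; μ^(2)=-5; μ^(3)=-16

((0, 3, 3); (0, 0, 1); (4, 0, 0))


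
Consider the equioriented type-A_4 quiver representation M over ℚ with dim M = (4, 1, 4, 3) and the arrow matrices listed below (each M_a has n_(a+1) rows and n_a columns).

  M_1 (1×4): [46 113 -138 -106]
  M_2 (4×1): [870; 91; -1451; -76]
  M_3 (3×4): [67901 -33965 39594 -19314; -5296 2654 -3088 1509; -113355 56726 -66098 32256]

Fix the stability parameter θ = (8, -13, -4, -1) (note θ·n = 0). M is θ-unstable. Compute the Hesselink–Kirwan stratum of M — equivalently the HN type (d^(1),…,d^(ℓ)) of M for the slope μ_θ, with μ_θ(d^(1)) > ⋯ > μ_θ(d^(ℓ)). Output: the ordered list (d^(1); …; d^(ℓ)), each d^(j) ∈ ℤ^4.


Barcode: M ≅ I[1,1]^3, I[1,4], I[3,3], I[3,4]^2. HN layers by μ_θ (4 steps, strictly decreasing):
  μ^(1)=8; μ^(2)=-1; μ^(3)=-3; μ^(4)=-4

((3, 0, 0, 0); (0, 0, 0, 3); (1, 1, 1, 0); (0, 0, 3, 0))


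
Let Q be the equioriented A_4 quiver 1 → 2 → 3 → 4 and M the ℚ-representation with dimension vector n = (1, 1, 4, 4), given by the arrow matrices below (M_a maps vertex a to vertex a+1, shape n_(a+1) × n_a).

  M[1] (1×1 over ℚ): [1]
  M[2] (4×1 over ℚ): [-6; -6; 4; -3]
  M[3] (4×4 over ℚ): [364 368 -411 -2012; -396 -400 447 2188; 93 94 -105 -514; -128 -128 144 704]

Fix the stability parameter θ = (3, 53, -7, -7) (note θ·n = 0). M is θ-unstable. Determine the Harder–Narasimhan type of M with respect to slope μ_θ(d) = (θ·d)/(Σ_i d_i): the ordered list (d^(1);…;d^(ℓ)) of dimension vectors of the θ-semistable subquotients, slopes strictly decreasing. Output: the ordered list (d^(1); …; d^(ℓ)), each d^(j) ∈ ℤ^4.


Via rank(M_{q-1}∘⋯∘M_p): M ≅ I[1,3], I[3,3], I[3,4]^2, I[4,4]^2.
μ_θ-semistable layers: μ^(1)=23; μ^(2)=3; μ^(3)=-7

((0, 1, 1, 0); (1, 0, 0, 0); (0, 0, 3, 4))


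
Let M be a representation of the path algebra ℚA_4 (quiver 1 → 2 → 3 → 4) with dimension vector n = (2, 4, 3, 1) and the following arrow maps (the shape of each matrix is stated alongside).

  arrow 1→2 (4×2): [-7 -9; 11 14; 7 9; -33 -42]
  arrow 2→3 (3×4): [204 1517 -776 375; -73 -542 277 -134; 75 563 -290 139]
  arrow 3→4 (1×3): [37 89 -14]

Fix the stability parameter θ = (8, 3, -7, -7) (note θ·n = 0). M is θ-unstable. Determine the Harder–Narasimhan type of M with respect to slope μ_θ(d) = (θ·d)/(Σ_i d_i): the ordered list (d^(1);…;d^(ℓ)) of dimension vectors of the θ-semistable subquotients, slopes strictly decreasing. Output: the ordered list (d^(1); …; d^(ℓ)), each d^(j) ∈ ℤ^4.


Barcode: M ≅ I[1,2], I[1,3], I[2,3], I[2,4]. HN layers by μ_θ (4 steps, strictly decreasing):
  μ^(1)=11/2; μ^(2)=4/3; μ^(3)=-2; μ^(4)=-11/3

((1, 1, 0, 0); (1, 1, 1, 0); (0, 1, 1, 0); (0, 1, 1, 1))


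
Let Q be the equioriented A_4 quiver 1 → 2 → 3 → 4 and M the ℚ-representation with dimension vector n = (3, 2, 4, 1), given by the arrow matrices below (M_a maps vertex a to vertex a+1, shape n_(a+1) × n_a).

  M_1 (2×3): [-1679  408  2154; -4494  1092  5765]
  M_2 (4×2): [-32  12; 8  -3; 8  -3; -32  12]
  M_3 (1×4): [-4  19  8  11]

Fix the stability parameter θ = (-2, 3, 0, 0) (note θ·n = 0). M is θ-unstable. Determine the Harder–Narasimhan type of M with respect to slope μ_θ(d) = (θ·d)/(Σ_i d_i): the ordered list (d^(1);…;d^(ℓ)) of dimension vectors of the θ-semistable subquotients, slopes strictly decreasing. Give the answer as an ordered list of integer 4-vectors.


Via rank(M_{q-1}∘⋯∘M_p): M ≅ I[1,1], I[1,2], I[1,4], I[3,3]^3.
μ_θ-semistable layers: μ^(1)=3; μ^(2)=1; μ^(3)=0; μ^(4)=-2

((0, 1, 0, 0); (0, 1, 1, 1); (0, 0, 3, 0); (3, 0, 0, 0))


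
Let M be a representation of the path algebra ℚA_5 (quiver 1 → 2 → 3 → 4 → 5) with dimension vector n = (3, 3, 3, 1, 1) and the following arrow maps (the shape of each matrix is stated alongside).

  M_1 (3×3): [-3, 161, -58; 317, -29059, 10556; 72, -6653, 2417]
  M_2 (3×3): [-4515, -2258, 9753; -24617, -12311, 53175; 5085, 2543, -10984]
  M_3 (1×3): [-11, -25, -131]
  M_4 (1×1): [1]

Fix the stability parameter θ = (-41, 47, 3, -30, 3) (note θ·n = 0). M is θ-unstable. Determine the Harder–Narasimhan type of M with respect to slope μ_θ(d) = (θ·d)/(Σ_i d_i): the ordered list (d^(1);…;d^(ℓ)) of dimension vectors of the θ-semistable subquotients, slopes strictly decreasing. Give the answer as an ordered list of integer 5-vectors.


Interval decomposition of M: I[1,3]^2, I[1,5].
HN type (ℓ=3): μ^(1)=25; μ^(2)=23/4; μ^(3)=-41

((0, 2, 2, 0, 0); (0, 1, 1, 1, 1); (3, 0, 0, 0, 0))


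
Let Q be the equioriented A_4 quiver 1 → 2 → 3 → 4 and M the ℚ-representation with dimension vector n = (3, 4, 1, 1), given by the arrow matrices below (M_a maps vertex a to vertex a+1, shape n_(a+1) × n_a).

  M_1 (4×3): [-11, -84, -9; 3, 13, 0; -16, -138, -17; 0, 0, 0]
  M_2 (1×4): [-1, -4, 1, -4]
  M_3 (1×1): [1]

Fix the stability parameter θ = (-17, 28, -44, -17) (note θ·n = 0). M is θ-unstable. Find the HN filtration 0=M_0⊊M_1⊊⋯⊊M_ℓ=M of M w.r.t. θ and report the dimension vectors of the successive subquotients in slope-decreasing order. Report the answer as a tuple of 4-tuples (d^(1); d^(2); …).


Via rank(M_{q-1}∘⋯∘M_p): M ≅ I[1,2]^2, I[1,4], I[2,2].
μ_θ-semistable layers: μ^(1)=28; μ^(2)=-11; μ^(3)=-17

((0, 3, 0, 0); (0, 1, 1, 1); (3, 0, 0, 0))


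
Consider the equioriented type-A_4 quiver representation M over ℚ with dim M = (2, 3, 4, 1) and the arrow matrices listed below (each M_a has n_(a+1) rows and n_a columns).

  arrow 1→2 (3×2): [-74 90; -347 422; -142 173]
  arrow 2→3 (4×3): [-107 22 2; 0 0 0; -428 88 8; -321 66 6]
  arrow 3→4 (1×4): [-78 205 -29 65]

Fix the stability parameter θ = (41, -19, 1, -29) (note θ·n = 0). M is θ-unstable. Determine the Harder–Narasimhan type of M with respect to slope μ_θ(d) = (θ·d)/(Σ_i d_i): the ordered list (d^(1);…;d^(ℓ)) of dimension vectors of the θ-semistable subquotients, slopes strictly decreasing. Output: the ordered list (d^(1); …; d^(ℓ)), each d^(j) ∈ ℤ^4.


Barcode: M ≅ I[1,2]^2, I[2,4], I[3,3]^3. HN layers by μ_θ (4 steps, strictly decreasing):
  μ^(1)=11; μ^(2)=1; μ^(3)=-14; μ^(4)=-19

((2, 2, 0, 0); (0, 0, 3, 0); (0, 0, 1, 1); (0, 1, 0, 0))


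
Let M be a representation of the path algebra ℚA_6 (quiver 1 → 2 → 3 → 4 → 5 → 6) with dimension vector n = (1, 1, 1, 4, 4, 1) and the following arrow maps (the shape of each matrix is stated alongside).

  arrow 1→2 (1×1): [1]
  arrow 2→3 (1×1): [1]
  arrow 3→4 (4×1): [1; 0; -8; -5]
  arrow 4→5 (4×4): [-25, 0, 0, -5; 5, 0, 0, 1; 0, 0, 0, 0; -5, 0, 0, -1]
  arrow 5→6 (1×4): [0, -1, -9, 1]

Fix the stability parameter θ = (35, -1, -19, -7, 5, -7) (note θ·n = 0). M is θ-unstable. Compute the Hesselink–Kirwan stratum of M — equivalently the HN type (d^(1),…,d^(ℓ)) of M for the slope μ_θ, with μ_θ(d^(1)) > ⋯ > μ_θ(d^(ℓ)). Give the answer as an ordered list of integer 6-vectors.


Via rank(M_{q-1}∘⋯∘M_p): M ≅ I[1,4], I[4,4]^2, I[4,6], I[5,5]^3.
μ_θ-semistable layers: μ^(1)=5; μ^(2)=2; μ^(3)=-1; μ^(4)=-7

((0, 0, 0, 0, 3, 0); (1, 1, 1, 1, 0, 0); (0, 0, 0, 0, 1, 1); (0, 0, 0, 3, 0, 0))


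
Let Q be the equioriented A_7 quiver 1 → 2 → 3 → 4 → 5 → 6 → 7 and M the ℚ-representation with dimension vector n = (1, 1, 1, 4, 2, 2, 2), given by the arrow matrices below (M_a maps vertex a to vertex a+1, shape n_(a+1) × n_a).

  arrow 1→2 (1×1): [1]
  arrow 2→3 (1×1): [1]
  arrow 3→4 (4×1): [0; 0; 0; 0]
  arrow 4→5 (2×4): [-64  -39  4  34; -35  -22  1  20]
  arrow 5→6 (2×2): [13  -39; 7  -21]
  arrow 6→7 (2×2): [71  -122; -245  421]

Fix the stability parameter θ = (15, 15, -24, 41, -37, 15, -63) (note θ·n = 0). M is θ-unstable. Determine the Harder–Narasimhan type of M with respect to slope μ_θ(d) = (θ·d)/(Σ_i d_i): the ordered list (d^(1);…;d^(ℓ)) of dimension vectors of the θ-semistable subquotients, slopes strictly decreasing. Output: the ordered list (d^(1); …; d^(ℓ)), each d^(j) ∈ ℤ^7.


Via rank(M_{q-1}∘⋯∘M_p): M ≅ I[1,3], I[4,4]^2, I[4,5], I[4,7], I[6,7].
μ_θ-semistable layers: μ^(1)=41; μ^(2)=2; μ^(3)=-11; μ^(4)=-24

((0, 0, 0, 2, 0, 0, 0); (1, 1, 1, 1, 1, 0, 0); (0, 0, 0, 1, 1, 1, 1); (0, 0, 0, 0, 0, 1, 1))


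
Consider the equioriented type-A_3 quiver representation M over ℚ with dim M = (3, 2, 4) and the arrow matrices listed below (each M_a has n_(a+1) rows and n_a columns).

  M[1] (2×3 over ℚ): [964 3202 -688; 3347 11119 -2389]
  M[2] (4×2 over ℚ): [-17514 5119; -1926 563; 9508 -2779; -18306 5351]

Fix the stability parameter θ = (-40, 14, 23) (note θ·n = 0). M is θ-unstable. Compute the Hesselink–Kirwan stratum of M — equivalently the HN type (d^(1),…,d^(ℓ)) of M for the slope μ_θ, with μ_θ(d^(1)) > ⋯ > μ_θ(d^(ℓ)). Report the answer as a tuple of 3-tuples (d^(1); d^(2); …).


Interval decomposition of M: I[1,1], I[1,3]^2, I[3,3]^2.
HN type (ℓ=3): μ^(1)=23; μ^(2)=14; μ^(3)=-40

((0, 0, 4); (0, 2, 0); (3, 0, 0))


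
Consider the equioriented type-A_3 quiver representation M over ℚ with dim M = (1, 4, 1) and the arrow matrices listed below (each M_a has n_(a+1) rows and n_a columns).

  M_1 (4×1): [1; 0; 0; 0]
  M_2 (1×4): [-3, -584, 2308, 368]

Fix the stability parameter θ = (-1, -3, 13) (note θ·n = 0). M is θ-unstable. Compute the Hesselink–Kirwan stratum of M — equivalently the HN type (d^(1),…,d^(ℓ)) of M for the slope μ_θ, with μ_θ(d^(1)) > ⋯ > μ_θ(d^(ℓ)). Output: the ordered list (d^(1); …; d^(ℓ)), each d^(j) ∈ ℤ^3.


Via rank(M_{q-1}∘⋯∘M_p): M ≅ I[1,3], I[2,2]^3.
μ_θ-semistable layers: μ^(1)=13; μ^(2)=-2; μ^(3)=-3

((0, 0, 1); (1, 1, 0); (0, 3, 0))


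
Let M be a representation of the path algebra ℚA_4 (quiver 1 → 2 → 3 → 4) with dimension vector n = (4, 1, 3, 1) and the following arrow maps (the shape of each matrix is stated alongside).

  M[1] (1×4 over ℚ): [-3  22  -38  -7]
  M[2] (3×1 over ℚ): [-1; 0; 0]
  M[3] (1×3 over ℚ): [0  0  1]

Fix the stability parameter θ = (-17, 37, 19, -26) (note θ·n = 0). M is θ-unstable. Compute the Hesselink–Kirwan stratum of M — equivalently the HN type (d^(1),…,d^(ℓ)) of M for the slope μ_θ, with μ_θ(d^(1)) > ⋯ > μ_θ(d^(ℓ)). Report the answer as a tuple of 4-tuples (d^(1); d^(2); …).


Via rank(M_{q-1}∘⋯∘M_p): M ≅ I[1,1]^3, I[1,3], I[3,3], I[3,4].
μ_θ-semistable layers: μ^(1)=28; μ^(2)=19; μ^(3)=-7/2; μ^(4)=-17

((0, 1, 1, 0); (0, 0, 1, 0); (0, 0, 1, 1); (4, 0, 0, 0))


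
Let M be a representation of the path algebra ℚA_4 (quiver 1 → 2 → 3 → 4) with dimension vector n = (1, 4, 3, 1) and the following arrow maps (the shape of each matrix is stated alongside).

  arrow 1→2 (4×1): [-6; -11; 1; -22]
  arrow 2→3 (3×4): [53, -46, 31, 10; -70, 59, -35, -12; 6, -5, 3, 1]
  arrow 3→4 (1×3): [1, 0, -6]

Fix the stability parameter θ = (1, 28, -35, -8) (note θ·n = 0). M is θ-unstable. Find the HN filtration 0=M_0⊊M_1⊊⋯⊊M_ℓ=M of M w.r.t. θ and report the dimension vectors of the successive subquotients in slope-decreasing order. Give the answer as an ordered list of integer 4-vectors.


Interval decomposition of M: I[1,4], I[2,2], I[2,3]^2.
HN type (ℓ=2): μ^(1)=28; μ^(2)=-7/2

((0, 1, 0, 0); (1, 3, 3, 1))


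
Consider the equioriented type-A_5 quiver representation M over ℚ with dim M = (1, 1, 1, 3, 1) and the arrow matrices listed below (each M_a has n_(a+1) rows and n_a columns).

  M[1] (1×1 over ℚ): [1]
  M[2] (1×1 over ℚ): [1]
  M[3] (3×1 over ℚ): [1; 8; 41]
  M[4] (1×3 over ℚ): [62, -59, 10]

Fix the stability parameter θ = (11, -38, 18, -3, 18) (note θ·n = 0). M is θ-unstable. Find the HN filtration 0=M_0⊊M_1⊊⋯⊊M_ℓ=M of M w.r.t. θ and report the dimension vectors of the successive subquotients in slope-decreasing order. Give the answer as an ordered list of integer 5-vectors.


Interval decomposition of M: I[1,4], I[4,4], I[4,5].
HN type (ℓ=4): μ^(1)=18; μ^(2)=15/2; μ^(3)=-3; μ^(4)=-27/2

((0, 0, 0, 0, 1); (0, 0, 1, 1, 0); (0, 0, 0, 2, 0); (1, 1, 0, 0, 0))


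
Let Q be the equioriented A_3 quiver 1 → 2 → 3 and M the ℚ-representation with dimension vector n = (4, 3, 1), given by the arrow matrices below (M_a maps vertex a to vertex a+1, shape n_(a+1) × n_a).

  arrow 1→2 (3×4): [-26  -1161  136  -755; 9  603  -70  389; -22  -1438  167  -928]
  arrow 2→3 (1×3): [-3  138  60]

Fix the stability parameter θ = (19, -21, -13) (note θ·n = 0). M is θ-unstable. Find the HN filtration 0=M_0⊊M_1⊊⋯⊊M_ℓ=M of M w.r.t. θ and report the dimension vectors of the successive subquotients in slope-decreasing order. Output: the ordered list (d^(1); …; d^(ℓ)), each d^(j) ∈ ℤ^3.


Interval decomposition of M: I[1,1], I[1,2]^2, I[1,3].
HN type (ℓ=3): μ^(1)=19; μ^(2)=-1; μ^(3)=-5

((1, 0, 0); (2, 2, 0); (1, 1, 1))
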